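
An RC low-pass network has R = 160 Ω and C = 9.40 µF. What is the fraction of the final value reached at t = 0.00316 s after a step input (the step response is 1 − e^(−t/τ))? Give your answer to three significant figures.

y/y_∞ ≈ 0.878

τ = RC = 160 × 9.40 µF = 0.00150 s.
y(t)/y_∞ = 1 − e^(−t/τ) = 1 − e^(−0.00316/0.00150) = 1 − e^(−2.10) = 0.878.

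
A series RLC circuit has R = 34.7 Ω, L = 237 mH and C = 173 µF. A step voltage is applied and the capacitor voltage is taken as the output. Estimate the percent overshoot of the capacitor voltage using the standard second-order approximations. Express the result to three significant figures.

For a series RLC circuit (capacitor voltage as output), ω_n = 1/√(LC) = 1/√(237 mH · 173 µF) = 156 rad/s.
ζ = (R/2)·√(C/L) = (34.7/2)·√(173 µF/237 mH) = 0.469.
%OS = 100·exp(−πζ/√(1−ζ²)) = 18.9%.

%OS ≈ 18.9%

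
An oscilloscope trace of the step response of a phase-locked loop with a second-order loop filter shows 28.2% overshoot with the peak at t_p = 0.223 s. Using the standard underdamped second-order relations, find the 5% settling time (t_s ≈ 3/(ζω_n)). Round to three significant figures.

t_s ≈ 0.528 s

From the overshoot, ζ = −ln(OS)/√(π²+ln²(OS)) = 0.374.
From t_p = π/ω_d, ω_d = π/0.223 = 14.1 rad/s, so ω_n = ω_d/√(1−ζ²) = 15.2 rad/s.
t_s ≈ 3/(ζω_n) = 3/(0.374·15.2) = 0.528 s.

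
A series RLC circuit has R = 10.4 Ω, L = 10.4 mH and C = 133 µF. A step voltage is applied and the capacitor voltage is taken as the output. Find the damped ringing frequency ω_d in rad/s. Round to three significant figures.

For a series RLC circuit (capacitor voltage as output), ω_n = 1/√(LC) = 1/√(10.4 mH · 133 µF) = 850 rad/s.
ζ = (R/2)·√(C/L) = (10.4/2)·√(133 µF/10.4 mH) = 0.588.
ω_d = ω_n√(1−ζ²) = 688 rad/s.

ω_d ≈ 688 rad/s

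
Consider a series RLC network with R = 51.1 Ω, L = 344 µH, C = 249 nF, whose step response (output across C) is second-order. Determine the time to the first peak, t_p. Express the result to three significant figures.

For a series RLC circuit (capacitor voltage as output), ω_n = 1/√(LC) = 1/√(344 µH · 249 nF) = 108000 rad/s.
ζ = (R/2)·√(C/L) = (51.1/2)·√(249 nF/344 µH) = 0.687.
The damped frequency ω_d = ω_n√(1−ζ²) = 78500 rad/s. t_p = π/ω_d = 0.0000400 s.

t_p ≈ 0.0000400 s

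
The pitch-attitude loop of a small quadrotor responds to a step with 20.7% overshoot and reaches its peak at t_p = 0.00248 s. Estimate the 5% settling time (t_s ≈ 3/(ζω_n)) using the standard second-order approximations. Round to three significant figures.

ζ from %OS: ζ = |ln 0.207|/√(π²+ln²0.207) = 0.448.
t_p = π/ω_d ⇒ ω_d = 1270 rad/s; then ω_n = ω_d/√(1−ζ²) = 1420 rad/s.
t_s ≈ 3/(ζω_n) = 3/(0.448·1420) = 0.00472 s.

t_s ≈ 0.00472 s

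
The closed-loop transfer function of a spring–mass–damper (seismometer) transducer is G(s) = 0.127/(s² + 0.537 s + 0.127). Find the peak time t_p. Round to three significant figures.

t_p ≈ 13.4 s

Comparing the denominator to s² + 2ζω_n s + ω_n²: ω_n = √0.127 = 0.356 rad/s, and 2ζω_n = 0.537 so ζ = 0.537/(2·0.356) = 0.753.
ω_d = 0.356·√(1 − 0.753²) = 0.234 rad/s. Then t_p = π/ω_d = 13.4 s.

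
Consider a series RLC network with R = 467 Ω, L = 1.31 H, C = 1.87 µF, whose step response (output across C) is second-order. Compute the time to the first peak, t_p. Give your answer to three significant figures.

t_p ≈ 0.00512 s

For a series RLC circuit (capacitor voltage as output), ω_n = 1/√(LC) = 1/√(1.31 H · 1.87 µF) = 639 rad/s.
ζ = (R/2)·√(C/L) = (467/2)·√(1.87 µF/1.31 H) = 0.279.
ω_d = 639·√(1 − 0.279²) = 614 rad/s. t_p = π/ω_d = 0.00512 s.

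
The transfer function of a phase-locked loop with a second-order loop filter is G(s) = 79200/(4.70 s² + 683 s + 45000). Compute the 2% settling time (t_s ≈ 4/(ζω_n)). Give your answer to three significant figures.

t_s ≈ 0.0551 s

Dividing through by 4.70: denominator becomes s² + 145.3 s + 9574.
So ω_n = √9574 = 97.8 rad/s and ζ = 145.3/(2·97.8) = 0.743.
t_s ≈ 4/(ζω_n) = 0.0551 s.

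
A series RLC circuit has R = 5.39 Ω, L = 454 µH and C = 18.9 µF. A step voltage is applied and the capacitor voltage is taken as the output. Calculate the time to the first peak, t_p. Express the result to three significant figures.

For a series RLC circuit (capacitor voltage as output), ω_n = 1/√(LC) = 1/√(454 µH · 18.9 µF) = 10800 rad/s.
ζ = (R/2)·√(C/L) = (5.39/2)·√(18.9 µF/454 µH) = 0.550.
ω_d = ω_n√(1−ζ²) = 9020 rad/s. t_p = π/ω_d = 0.000348 s.

t_p ≈ 0.000348 s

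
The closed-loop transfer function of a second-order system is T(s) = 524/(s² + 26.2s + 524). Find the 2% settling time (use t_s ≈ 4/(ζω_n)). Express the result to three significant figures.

t_s ≈ 0.305 s

Matching coefficients with s² + 2ζω_n s + ω_n² gives ω_n² = 524 ⇒ ω_n = 22.9 rad/s, and ζ = 26.2/(2ω_n) = 0.572.
t_s ≈ 4/(ζω_n) = 4/(0.572·22.9) = 0.305 s.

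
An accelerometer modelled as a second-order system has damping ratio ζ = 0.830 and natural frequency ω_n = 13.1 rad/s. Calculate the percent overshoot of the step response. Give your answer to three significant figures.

%OS ≈ 0.933%

For an underdamped second-order system, %OS = 100·exp(−πζ/√(1−ζ²)).
πζ/√(1−ζ²) = π·0.830/√(1−0.689) = 4.675, so %OS = 100·e^(−4.675) = 0.933%.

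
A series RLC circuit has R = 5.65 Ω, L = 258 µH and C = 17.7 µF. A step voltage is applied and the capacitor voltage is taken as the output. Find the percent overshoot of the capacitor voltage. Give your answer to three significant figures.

For a series RLC circuit (capacitor voltage as output), ω_n = 1/√(LC) = 1/√(258 µH · 17.7 µF) = 14800 rad/s.
ζ = (R/2)·√(C/L) = (5.65/2)·√(17.7 µF/258 µH) = 0.740.
Overshoot: exp(−π·0.740/√(1−0.740²)) = 0.0316, i.e. 3.16%.

%OS ≈ 3.16%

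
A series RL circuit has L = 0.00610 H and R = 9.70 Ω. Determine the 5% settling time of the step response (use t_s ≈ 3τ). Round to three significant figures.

τ = L/R = 0.00610/9.70 = 0.000629 s.
t_s ≈ 3τ = 0.00189 s.

t_s ≈ 0.00189 s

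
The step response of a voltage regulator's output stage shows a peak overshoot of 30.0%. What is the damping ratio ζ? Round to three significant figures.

ζ = −ln(OS)/√(π² + (ln OS)²). With OS = 0.300, ln OS = −1.204 and ζ = 1.204/3.364 = 0.358.

ζ ≈ 0.358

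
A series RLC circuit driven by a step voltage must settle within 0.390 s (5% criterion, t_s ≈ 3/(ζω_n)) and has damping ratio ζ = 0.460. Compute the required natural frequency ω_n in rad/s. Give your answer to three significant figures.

Rearranging t_s ≈ 3/(ζω_n) gives ω_n = 3/(ζ·t_s) = 3/(0.460 × 0.390) = 16.7 rad/s.

ω_n ≈ 16.7 rad/s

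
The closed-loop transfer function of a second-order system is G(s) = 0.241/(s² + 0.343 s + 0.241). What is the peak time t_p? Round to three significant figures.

t_p ≈ 6.83 s

ω_n = √0.241 = 0.491 rad/s; ζ = 0.343/(2·0.491) = 0.349.
The damped frequency ω_d = ω_n√(1−ζ²) = 0.460 rad/s. Then t_p = π/ω_d = 6.83 s.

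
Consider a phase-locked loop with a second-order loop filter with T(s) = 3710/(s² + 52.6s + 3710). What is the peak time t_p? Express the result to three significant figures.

t_p ≈ 0.0572 s

Comparing the denominator to s² + 2ζω_n s + ω_n²: ω_n = √3710 = 60.9 rad/s, and 2ζω_n = 52.6 so ζ = 52.6/(2·60.9) = 0.432.
ω_d = ω_n√(1−ζ²) = 54.9 rad/s. Then t_p = π/ω_d = 0.0572 s.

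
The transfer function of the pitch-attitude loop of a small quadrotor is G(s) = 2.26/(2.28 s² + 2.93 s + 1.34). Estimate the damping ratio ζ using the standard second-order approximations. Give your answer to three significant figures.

ζ ≈ 0.838

Dividing through by 2.28: denominator becomes s² + 1.285 s + 0.5877.
So ω_n = √0.5877 = 0.767 rad/s and ζ = 1.285/(2·0.767) = 0.838.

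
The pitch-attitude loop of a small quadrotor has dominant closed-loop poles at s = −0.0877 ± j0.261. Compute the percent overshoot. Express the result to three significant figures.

|pole| = ω_n = √(0.0877² + 0.261²) = 0.275 rad/s; ζ = cos θ = σ/ω_n = 0.319.
Overshoot: exp(−π·0.319/√(1−0.319²)) = 0.348, i.e. 34.8%.

%OS ≈ 34.8%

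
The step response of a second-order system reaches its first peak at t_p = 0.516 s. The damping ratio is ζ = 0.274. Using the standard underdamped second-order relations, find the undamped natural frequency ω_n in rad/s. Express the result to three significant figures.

ω_n ≈ 6.33 rad/s

Peak time t_p = π/ω_d, so ω_d = π/t_p = π/0.516 = 6.09 rad/s.
ω_n = ω_d/√(1−ζ²) = 6.09/√0.925 = 6.33 rad/s.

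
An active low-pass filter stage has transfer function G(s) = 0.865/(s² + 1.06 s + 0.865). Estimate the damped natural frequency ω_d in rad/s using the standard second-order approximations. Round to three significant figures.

Matching coefficients with s² + 2ζω_n s + ω_n² gives ω_n² = 0.865 ⇒ ω_n = 0.930 rad/s, and ζ = 1.06/(2ω_n) = 0.570.
ω_d = ω_n√(1−ζ²) = 0.764 rad/s.

ω_d ≈ 0.764 rad/s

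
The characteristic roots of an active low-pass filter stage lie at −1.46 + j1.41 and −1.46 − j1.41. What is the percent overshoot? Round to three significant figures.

|pole| = ω_n = √(1.46² + 1.41²) = 2.03 rad/s; ζ = cos θ = σ/ω_n = 0.719.
%OS = 100·exp(−πζ/√(1−ζ²)) = 3.87%.

%OS ≈ 3.87%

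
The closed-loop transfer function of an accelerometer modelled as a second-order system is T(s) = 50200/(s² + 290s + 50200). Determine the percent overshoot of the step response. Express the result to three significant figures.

Comparing the denominator to s² + 2ζω_n s + ω_n²: ω_n = √50200 = 224 rad/s, and 2ζω_n = 290 so ζ = 290/(2·224) = 0.647.
%OS = 100·exp(−πζ/√(1−ζ²)) = 6.95%.

%OS ≈ 6.95%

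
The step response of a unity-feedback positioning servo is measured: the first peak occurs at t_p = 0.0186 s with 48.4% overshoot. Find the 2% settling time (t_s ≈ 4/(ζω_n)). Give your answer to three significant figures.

ζ from %OS: ζ = |ln 0.484|/√(π²+ln²0.484) = 0.225.
t_p = π/ω_d ⇒ ω_d = 169 rad/s; then ω_n = ω_d/√(1−ζ²) = 173 rad/s.
t_s ≈ 4/(ζω_n) = 4/(0.225·173) = 0.103 s.

t_s ≈ 0.103 s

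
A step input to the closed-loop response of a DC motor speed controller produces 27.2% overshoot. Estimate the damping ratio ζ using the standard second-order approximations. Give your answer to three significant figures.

ζ ≈ 0.383

From %OS = 100·exp(−πζ/√(1−ζ²)), invert to get ζ = −ln(OS)/√(π² + ln²(OS)) with OS = 0.272.
−ln 0.272 = 1.302, so ζ = 1.302/√(π² + 1.695) = 0.383.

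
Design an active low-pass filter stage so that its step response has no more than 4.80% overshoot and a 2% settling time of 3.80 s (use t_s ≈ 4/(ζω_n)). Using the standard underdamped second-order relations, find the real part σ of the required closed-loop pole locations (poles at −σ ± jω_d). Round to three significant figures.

The settling-time spec alone fixes σ = ζω_n = 4/t_s = 4/3.80 = 1.05.
(Overshoot then fixes ζ = 0.695 and hence ω_d = σ·√(1−ζ²)/ζ = 1.09 rad/s.)

σ ≈ 1.05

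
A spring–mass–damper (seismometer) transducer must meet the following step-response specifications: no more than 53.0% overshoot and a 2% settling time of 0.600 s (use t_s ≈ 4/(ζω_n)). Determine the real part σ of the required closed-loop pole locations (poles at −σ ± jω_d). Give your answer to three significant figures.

The settling-time spec alone fixes σ = ζω_n = 4/t_s = 4/0.600 = 6.67.
(Overshoot then fixes ζ = 0.198 and hence ω_d = σ·√(1−ζ²)/ζ = 33.0 rad/s.)

σ ≈ 6.67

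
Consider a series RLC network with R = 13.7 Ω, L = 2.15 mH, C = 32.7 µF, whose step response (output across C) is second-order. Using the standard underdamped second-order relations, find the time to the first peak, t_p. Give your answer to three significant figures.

For a series RLC circuit (capacitor voltage as output), ω_n = 1/√(LC) = 1/√(2.15 mH · 32.7 µF) = 3770 rad/s.
ζ = (R/2)·√(C/L) = (13.7/2)·√(32.7 µF/2.15 mH) = 0.845.
The damped frequency ω_d = ω_n√(1−ζ²) = 2020 rad/s. t_p = π/ω_d = 0.00156 s.

t_p ≈ 0.00156 s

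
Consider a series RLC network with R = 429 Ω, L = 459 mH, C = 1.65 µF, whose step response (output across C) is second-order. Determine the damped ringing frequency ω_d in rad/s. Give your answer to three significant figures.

For a series RLC circuit (capacitor voltage as output), ω_n = 1/√(LC) = 1/√(459 mH · 1.65 µF) = 1150 rad/s.
ζ = (R/2)·√(C/L) = (429/2)·√(1.65 µF/459 mH) = 0.407.
ω_d = ω_n√(1−ζ²) = 1050 rad/s.

ω_d ≈ 1050 rad/s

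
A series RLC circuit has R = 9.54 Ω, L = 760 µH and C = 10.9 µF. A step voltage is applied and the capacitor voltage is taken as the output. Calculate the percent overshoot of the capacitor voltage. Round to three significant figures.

For a series RLC circuit (capacitor voltage as output), ω_n = 1/√(LC) = 1/√(760 µH · 10.9 µF) = 11000 rad/s.
ζ = (R/2)·√(C/L) = (9.54/2)·√(10.9 µF/760 µH) = 0.571.
%OS = 100·exp(−πζ/√(1−ζ²)) = 11.2%.

%OS ≈ 11.2%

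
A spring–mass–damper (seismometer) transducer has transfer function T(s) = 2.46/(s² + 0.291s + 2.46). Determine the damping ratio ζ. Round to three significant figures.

Comparing the denominator to s² + 2ζω_n s + ω_n²: ω_n = √2.46 = 1.57 rad/s, and 2ζω_n = 0.291 so ζ = 0.291/(2·1.57) = 0.0928.

ζ ≈ 0.0928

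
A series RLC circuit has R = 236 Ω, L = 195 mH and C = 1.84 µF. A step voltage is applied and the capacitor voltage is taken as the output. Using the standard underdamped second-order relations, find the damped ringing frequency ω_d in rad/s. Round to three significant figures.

For a series RLC circuit (capacitor voltage as output), ω_n = 1/√(LC) = 1/√(195 mH · 1.84 µF) = 1670 rad/s.
ζ = (R/2)·√(C/L) = (236/2)·√(1.84 µF/195 mH) = 0.362.
ω_d = ω_n√(1−ζ²) = 1560 rad/s.

ω_d ≈ 1560 rad/s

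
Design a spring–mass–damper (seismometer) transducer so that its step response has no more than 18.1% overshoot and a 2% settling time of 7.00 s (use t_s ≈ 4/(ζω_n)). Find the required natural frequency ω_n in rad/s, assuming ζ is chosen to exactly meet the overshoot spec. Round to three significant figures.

ω_n ≈ 1.20 rad/s

Inverting the overshoot relation: ζ = |ln 0.181|/√(π² + ln²0.181) = 0.478.
From t_s ≈ 4/(ζω_n): ω_n = 4/(ζ·t_s) = 4/(0.478·7.00) = 1.20 rad/s.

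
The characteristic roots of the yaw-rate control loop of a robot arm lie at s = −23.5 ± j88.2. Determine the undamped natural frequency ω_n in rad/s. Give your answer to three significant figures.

ω_n ≈ 91.3 rad/s

With σ = 23.5, ω_d = 88.2: ω_n = √(σ²+ω_d²) = 91.3 rad/s, ζ = σ/ω_n = 0.257.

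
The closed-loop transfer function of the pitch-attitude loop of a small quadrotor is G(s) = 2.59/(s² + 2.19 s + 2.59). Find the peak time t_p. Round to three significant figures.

ω_n = √2.59 = 1.61 rad/s; ζ = 2.19/(2·1.61) = 0.680.
ω_d = ω_n√(1−ζ²) = 1.18 rad/s. Then t_p = π/ω_d = 2.66 s.

t_p ≈ 2.66 s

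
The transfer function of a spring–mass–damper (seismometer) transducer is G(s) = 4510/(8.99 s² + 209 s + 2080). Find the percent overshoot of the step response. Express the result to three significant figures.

Dividing through by 8.99: denominator becomes s² + 23.25 s + 231.4.
So ω_n = √231.4 = 15.2 rad/s and ζ = 23.25/(2·15.2) = 0.764.
%OS = 100 e^{−πζ/√(1−ζ²)} with ζ = 0.764 gives 2.42%.

%OS ≈ 2.42%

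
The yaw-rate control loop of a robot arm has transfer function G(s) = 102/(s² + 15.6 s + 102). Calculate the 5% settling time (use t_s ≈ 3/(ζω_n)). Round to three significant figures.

t_s ≈ 0.385 s

ω_n = √102 = 10.1 rad/s; ζ = 15.6/(2·10.1) = 0.772.
t_s ≈ 3/(ζω_n) = 3/(0.772·10.1) = 0.385 s.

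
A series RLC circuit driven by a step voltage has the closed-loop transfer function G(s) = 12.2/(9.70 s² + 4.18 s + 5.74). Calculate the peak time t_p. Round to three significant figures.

Dividing through by 9.70: denominator becomes s² + 0.4309 s + 0.5918.
So ω_n = √0.5918 = 0.769 rad/s and ζ = 0.4309/(2·0.769) = 0.280.
ω_d = ω_n√(1−ζ²) = 0.738 rad/s. t_p = π/ω_d = 4.25 s.

t_p ≈ 4.25 s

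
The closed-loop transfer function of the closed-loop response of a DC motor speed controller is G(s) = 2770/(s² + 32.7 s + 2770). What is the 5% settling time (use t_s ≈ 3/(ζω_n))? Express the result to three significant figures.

ω_n = √2770 = 52.6 rad/s; ζ = 32.7/(2·52.6) = 0.311.
t_s ≈ 3/(ζω_n) = 3/(0.311·52.6) = 0.183 s.

t_s ≈ 0.183 s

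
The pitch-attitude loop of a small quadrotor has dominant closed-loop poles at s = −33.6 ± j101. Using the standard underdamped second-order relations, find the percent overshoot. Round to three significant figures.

With σ = 33.6, ω_d = 101: ω_n = √(σ²+ω_d²) = 106 rad/s, ζ = σ/ω_n = 0.316.
%OS = 100 e^{−πζ/√(1−ζ²)} with ζ = 0.316 gives 35.2%.

%OS ≈ 35.2%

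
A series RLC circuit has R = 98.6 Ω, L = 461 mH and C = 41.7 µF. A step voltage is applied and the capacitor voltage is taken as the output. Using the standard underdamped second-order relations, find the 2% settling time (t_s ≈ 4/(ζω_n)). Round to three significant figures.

t_s ≈ 0.0374 s

For a series RLC circuit (capacitor voltage as output), ω_n = 1/√(LC) = 1/√(461 mH · 41.7 µF) = 228 rad/s.
ζ = (R/2)·√(C/L) = (98.6/2)·√(41.7 µF/461 mH) = 0.469.
t_s ≈ 4/(ζω_n) = 0.0374 s.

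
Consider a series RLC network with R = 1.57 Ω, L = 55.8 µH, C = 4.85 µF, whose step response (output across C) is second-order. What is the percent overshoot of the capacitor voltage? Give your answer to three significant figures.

%OS ≈ 47.4%

For a series RLC circuit (capacitor voltage as output), ω_n = 1/√(LC) = 1/√(55.8 µH · 4.85 µF) = 60800 rad/s.
ζ = (R/2)·√(C/L) = (1.57/2)·√(4.85 µF/55.8 µH) = 0.231.
%OS = 100 e^{−πζ/√(1−ζ²)} with ζ = 0.231 gives 47.4%.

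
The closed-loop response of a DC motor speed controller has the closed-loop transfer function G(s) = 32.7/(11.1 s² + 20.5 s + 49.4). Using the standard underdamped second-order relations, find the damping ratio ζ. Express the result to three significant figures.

Dividing through by 11.1: denominator becomes s² + 1.847 s + 4.450.
So ω_n = √4.450 = 2.11 rad/s and ζ = 1.847/(2·2.11) = 0.438.

ζ ≈ 0.438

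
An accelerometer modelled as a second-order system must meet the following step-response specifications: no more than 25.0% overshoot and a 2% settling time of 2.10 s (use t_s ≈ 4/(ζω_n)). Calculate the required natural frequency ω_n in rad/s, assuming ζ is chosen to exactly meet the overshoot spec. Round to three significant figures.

ζ = −ln(OS)/√(π² + (ln OS)²). With OS = 0.250, ln OS = −1.386 and ζ = 1.386/3.434 = 0.404.
Then ω_n = 4/(ζ t_s) = 4/(0.404 × 2.10) = 4.72 rad/s.

ω_n ≈ 4.72 rad/s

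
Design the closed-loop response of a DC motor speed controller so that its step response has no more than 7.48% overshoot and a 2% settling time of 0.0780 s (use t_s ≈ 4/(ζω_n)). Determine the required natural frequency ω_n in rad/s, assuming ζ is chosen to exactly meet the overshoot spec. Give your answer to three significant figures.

ζ = −ln(OS)/√(π² + (ln OS)²). With OS = 0.0748, ln OS = −2.593 and ζ = 2.593/4.073 = 0.637.
From t_s ≈ 4/(ζω_n): ω_n = 4/(ζ·t_s) = 4/(0.637·0.0780) = 80.6 rad/s.

ω_n ≈ 80.6 rad/s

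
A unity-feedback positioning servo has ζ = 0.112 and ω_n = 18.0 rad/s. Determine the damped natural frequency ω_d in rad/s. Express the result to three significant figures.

ω_d ≈ 17.9 rad/s

ω_d = ω_n√(1−ζ²) = 18.0·√0.987 = 17.9 rad/s.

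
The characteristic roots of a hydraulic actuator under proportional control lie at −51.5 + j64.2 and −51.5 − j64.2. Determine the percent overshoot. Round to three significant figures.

|pole| = ω_n = √(51.5² + 64.2²) = 82.3 rad/s; ζ = cos θ = σ/ω_n = 0.626.
Overshoot: exp(−π·0.626/√(1−0.626²)) = 0.0804, i.e. 8.04%.

%OS ≈ 8.04%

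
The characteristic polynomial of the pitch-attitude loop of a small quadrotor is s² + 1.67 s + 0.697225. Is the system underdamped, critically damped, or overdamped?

critically damped

a² − 4b = 1.67² − 4·0.697225 = 0 (repeated real root); the system is critically damped.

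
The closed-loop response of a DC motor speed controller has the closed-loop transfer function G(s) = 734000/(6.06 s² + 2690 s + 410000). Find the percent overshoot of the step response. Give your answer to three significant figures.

Dividing through by 6.06: denominator becomes s² + 443.9 s + 67660.
So ω_n = √67660 = 260 rad/s and ζ = 443.9/(2·260) = 0.853.
Overshoot: exp(−π·0.853/√(1−0.853²)) = 0.00585, i.e. 0.585%.

%OS ≈ 0.585%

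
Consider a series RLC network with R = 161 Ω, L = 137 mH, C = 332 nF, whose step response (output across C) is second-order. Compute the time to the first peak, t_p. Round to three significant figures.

For a series RLC circuit (capacitor voltage as output), ω_n = 1/√(LC) = 1/√(137 mH · 332 nF) = 4690 rad/s.
ζ = (R/2)·√(C/L) = (161/2)·√(332 nF/137 mH) = 0.125.
ω_d = ω_n√(1−ζ²) = 4650 rad/s. t_p = π/ω_d = 0.000675 s.

t_p ≈ 0.000675 s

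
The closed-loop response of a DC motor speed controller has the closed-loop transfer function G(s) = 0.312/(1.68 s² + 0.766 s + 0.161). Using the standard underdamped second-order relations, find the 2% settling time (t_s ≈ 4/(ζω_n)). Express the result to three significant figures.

Dividing through by 1.68: denominator becomes s² + 0.4560 s + 0.09583.
So ω_n = √0.09583 = 0.310 rad/s and ζ = 0.4560/(2·0.310) = 0.736.
t_s ≈ 4/(ζω_n) = 17.5 s.

t_s ≈ 17.5 s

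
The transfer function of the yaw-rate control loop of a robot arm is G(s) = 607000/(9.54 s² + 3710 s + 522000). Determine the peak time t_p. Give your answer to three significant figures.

t_p ≈ 0.0242 s

Dividing through by 9.54: denominator becomes s² + 388.9 s + 54720.
So ω_n = √54720 = 234 rad/s and ζ = 388.9/(2·234) = 0.831.
ω_d = ω_n√(1−ζ²) = 130 rad/s. t_p = π/ω_d = 0.0242 s.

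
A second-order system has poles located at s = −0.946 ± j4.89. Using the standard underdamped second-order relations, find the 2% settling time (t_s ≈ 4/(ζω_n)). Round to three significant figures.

t_s ≈ 4.23 s

For poles at −σ ± jω_d, ζω_n = σ = 0.946, so t_s ≈ 4/σ = 4.23 s.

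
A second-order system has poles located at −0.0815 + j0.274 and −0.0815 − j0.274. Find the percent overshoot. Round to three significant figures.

%OS ≈ 39.3%

With σ = 0.0815, ω_d = 0.274: ω_n = √(σ²+ω_d²) = 0.286 rad/s, ζ = σ/ω_n = 0.285.
%OS = 100 e^{−πζ/√(1−ζ²)} with ζ = 0.285 gives 39.3%.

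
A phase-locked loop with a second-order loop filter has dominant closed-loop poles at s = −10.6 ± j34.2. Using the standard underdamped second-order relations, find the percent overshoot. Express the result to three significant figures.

The poles are at −σ ± jω_d with σ = 10.6 and ω_d = 34.2, so ω_n = √(σ²+ω_d²) = 35.8 rad/s and ζ = σ/ω_n = 0.296.
Overshoot: exp(−π·0.296/√(1−0.296²)) = 0.378, i.e. 37.8%.

%OS ≈ 37.8%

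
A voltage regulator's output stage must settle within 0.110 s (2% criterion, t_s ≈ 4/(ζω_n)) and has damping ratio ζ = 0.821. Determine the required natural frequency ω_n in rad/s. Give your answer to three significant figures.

Rearranging t_s ≈ 4/(ζω_n) gives ω_n = 4/(ζ·t_s) = 4/(0.821 × 0.110) = 44.3 rad/s.

ω_n ≈ 44.3 rad/s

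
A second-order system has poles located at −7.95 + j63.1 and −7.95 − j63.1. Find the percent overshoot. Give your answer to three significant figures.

|pole| = ω_n = √(7.95² + 63.1²) = 63.6 rad/s; ζ = cos θ = σ/ω_n = 0.125.
%OS = 100 e^{−πζ/√(1−ζ²)} with ζ = 0.125 gives 67.3%.

%OS ≈ 67.3%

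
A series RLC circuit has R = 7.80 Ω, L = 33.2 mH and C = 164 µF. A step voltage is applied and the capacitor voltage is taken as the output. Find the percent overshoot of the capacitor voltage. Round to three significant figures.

For a series RLC circuit (capacitor voltage as output), ω_n = 1/√(LC) = 1/√(33.2 mH · 164 µF) = 429 rad/s.
ζ = (R/2)·√(C/L) = (7.80/2)·√(164 µF/33.2 mH) = 0.274.
%OS = 100·exp(−πζ/√(1−ζ²)) = 40.8%.

%OS ≈ 40.8%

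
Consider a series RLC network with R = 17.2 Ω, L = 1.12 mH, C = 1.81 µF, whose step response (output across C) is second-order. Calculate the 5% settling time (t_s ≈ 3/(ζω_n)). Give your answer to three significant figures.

t_s ≈ 0.000391 s

For a series RLC circuit (capacitor voltage as output), ω_n = 1/√(LC) = 1/√(1.12 mH · 1.81 µF) = 22200 rad/s.
ζ = (R/2)·√(C/L) = (17.2/2)·√(1.81 µF/1.12 mH) = 0.346.
t_s ≈ 3/(ζω_n) = 0.000391 s.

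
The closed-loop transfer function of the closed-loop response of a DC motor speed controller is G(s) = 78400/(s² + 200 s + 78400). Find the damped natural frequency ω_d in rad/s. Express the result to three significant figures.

Matching coefficients with s² + 2ζω_n s + ω_n² gives ω_n² = 78400 ⇒ ω_n = 280 rad/s, and ζ = 200/(2ω_n) = 0.357.
The damped frequency ω_d = ω_n√(1−ζ²) = 262 rad/s.

ω_d ≈ 262 rad/s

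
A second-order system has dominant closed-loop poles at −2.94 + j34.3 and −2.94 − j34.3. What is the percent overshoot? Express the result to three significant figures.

%OS ≈ 76.4%

|pole| = ω_n = √(2.94² + 34.3²) = 34.4 rad/s; ζ = cos θ = σ/ω_n = 0.0854.
%OS = 100 e^{−πζ/√(1−ζ²)} with ζ = 0.0854 gives 76.4%.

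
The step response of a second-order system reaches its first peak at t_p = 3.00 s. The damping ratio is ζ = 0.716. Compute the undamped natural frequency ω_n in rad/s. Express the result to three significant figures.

ω_n ≈ 1.50 rad/s

Peak time t_p = π/ω_d, so ω_d = π/t_p = π/3.00 = 1.05 rad/s.
ω_n = ω_d/√(1−ζ²) = 1.05/√0.487 = 1.50 rad/s.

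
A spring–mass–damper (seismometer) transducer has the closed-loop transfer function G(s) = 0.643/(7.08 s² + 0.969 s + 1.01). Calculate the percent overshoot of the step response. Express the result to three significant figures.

%OS ≈ 56.1%

Dividing through by 7.08: denominator becomes s² + 0.1369 s + 0.1427.
So ω_n = √0.1427 = 0.378 rad/s and ζ = 0.1369/(2·0.378) = 0.181.
%OS = 100 e^{−πζ/√(1−ζ²)} with ζ = 0.181 gives 56.1%.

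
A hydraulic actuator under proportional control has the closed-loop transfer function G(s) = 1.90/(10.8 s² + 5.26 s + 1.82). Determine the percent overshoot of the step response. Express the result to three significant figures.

%OS ≈ 9.88%

Dividing through by 10.8: denominator becomes s² + 0.4870 s + 0.1685.
So ω_n = √0.1685 = 0.411 rad/s and ζ = 0.4870/(2·0.411) = 0.593.
%OS = 100·exp(−πζ/√(1−ζ²)) = 9.88%.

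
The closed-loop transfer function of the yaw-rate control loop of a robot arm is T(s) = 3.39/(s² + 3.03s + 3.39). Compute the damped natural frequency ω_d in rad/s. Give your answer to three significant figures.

ω_d ≈ 1.05 rad/s

Comparing the denominator to s² + 2ζω_n s + ω_n²: ω_n = √3.39 = 1.84 rad/s, and 2ζω_n = 3.03 so ζ = 3.03/(2·1.84) = 0.823.
ω_d = 1.84·√(1 − 0.823²) = 1.05 rad/s.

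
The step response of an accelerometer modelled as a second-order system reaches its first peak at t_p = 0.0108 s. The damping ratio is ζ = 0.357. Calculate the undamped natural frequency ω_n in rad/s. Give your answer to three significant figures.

Peak time t_p = π/ω_d, so ω_d = π/t_p = π/0.0108 = 291 rad/s.
ω_n = ω_d/√(1−ζ²) = 291/√0.873 = 311 rad/s.

ω_n ≈ 311 rad/s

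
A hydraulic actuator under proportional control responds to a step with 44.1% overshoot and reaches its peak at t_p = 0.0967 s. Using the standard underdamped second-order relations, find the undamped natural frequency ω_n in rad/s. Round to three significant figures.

ω_n ≈ 33.6 rad/s

ζ from %OS: ζ = |ln 0.441|/√(π²+ln²0.441) = 0.252.
From t_p = π/ω_d, ω_d = π/0.0967 = 32.5 rad/s, so ω_n = ω_d/√(1−ζ²) = 33.6 rad/s.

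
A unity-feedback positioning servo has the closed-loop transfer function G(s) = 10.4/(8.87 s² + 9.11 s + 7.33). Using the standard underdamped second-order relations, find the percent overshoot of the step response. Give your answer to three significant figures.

%OS ≈ 11.6%

Dividing through by 8.87: denominator becomes s² + 1.027 s + 0.8264.
So ω_n = √0.8264 = 0.909 rad/s and ζ = 1.027/(2·0.909) = 0.565.
%OS = 100·exp(−πζ/√(1−ζ²)) = 11.6%.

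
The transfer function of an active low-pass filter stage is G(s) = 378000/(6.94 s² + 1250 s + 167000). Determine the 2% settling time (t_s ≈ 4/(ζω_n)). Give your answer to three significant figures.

t_s ≈ 0.0444 s

Dividing through by 6.94: denominator becomes s² + 180.1 s + 24060.
So ω_n = √24060 = 155 rad/s and ζ = 180.1/(2·155) = 0.581.
t_s ≈ 4/(ζω_n) = 0.0444 s.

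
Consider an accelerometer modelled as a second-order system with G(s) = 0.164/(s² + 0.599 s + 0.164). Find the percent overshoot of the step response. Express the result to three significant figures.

ω_n = √0.164 = 0.405 rad/s; ζ = 0.599/(2·0.405) = 0.740.
Overshoot: exp(−π·0.740/√(1−0.740²)) = 0.0317, i.e. 3.17%.

%OS ≈ 3.17%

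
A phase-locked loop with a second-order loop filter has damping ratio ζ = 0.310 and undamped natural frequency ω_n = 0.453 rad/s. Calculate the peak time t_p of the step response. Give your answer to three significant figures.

t_p ≈ 7.29 s

The damped frequency is ω_d = ω_n√(1−ζ²) = 0.453·√(1−0.0961) = 0.431 rad/s.
Peak time t_p = π/ω_d = π/0.431 = 7.29 s.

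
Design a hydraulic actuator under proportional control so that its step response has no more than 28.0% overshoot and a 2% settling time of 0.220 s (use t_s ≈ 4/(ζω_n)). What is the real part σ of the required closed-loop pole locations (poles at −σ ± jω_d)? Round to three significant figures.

σ ≈ 18.2

The settling-time spec alone fixes σ = ζω_n = 4/t_s = 4/0.220 = 18.2.
(Overshoot then fixes ζ = 0.376 and hence ω_d = σ·√(1−ζ²)/ζ = 44.9 rad/s.)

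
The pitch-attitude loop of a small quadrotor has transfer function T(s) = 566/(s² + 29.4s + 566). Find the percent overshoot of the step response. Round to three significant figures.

ω_n = √566 = 23.8 rad/s; ζ = 29.4/(2·23.8) = 0.618.
%OS = 100 e^{−πζ/√(1−ζ²)} with ζ = 0.618 gives 8.47%.

%OS ≈ 8.47%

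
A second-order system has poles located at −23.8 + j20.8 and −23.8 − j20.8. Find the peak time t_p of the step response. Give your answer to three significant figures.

t_p ≈ 0.151 s

t_p = π/ω_d with ω_d = 20.8 (the imaginary part), so t_p = 0.151 s.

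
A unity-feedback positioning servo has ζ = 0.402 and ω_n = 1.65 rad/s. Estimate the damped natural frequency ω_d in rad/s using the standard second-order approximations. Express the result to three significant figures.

ω_d = ω_n√(1−ζ²) = 1.65·√0.838 = 1.51 rad/s.

ω_d ≈ 1.51 rad/s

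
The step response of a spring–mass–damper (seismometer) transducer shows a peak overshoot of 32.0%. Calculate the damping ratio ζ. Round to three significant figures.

ζ ≈ 0.341

Inverting the overshoot relation: ζ = |ln 0.320|/√(π² + ln²0.320) = 0.341.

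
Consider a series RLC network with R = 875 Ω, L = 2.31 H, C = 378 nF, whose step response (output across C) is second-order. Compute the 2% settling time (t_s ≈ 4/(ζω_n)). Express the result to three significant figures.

t_s ≈ 0.0211 s

For a series RLC circuit (capacitor voltage as output), ω_n = 1/√(LC) = 1/√(2.31 H · 378 nF) = 1070 rad/s.
ζ = (R/2)·√(C/L) = (875/2)·√(378 nF/2.31 H) = 0.177.
t_s ≈ 4/(ζω_n) = 0.0211 s.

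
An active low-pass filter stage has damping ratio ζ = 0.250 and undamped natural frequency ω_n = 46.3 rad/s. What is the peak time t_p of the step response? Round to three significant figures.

The damped frequency is ω_d = ω_n√(1−ζ²) = 46.3·√(1−0.0625) = 44.8 rad/s.
Peak time t_p = π/ω_d = π/44.8 = 0.0701 s.

t_p ≈ 0.0701 s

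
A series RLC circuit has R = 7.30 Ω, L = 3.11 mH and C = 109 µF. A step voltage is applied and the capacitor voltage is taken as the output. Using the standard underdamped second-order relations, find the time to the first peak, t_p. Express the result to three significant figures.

t_p ≈ 0.00251 s

For a series RLC circuit (capacitor voltage as output), ω_n = 1/√(LC) = 1/√(3.11 mH · 109 µF) = 1720 rad/s.
ζ = (R/2)·√(C/L) = (7.30/2)·√(109 µF/3.11 mH) = 0.683.
The damped frequency ω_d = ω_n√(1−ζ²) = 1250 rad/s. t_p = π/ω_d = 0.00251 s.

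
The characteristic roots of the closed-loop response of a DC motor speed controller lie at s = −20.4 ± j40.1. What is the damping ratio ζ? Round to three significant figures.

The poles are at −σ ± jω_d with σ = 20.4 and ω_d = 40.1, so ω_n = √(σ²+ω_d²) = 45.0 rad/s and ζ = σ/ω_n = 0.453.

ζ ≈ 0.453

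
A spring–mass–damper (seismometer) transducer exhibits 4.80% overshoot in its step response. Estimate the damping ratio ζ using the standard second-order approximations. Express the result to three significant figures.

ζ ≈ 0.695

From %OS = 100·exp(−πζ/√(1−ζ²)), invert to get ζ = −ln(OS)/√(π² + ln²(OS)) with OS = 0.0480.
−ln 0.0480 = 3.037, so ζ = 3.037/√(π² + 9.221) = 0.695.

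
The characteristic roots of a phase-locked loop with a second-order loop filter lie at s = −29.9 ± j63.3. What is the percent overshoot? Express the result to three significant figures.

With σ = 29.9, ω_d = 63.3: ω_n = √(σ²+ω_d²) = 70.0 rad/s, ζ = σ/ω_n = 0.427.
%OS = 100 e^{−πζ/√(1−ζ²)} with ζ = 0.427 gives 22.7%.

%OS ≈ 22.7%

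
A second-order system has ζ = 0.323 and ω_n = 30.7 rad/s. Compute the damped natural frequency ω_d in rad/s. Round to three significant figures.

ω_d = ω_n√(1−ζ²) = 30.7·√0.896 = 29.1 rad/s.

ω_d ≈ 29.1 rad/s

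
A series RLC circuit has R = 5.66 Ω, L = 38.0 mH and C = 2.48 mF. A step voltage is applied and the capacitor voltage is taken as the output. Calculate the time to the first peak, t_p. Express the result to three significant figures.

For a series RLC circuit (capacitor voltage as output), ω_n = 1/√(LC) = 1/√(38.0 mH · 2.48 mF) = 103 rad/s.
ζ = (R/2)·√(C/L) = (5.66/2)·√(2.48 mF/38.0 mH) = 0.723.
ω_d = 103·√(1 − 0.723²) = 71.2 rad/s. t_p = π/ω_d = 0.0441 s.

t_p ≈ 0.0441 s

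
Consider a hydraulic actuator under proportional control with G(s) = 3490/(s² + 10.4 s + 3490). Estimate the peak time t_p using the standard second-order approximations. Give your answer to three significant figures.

t_p ≈ 0.0534 s

Matching coefficients with s² + 2ζω_n s + ω_n² gives ω_n² = 3490 ⇒ ω_n = 59.1 rad/s, and ζ = 10.4/(2ω_n) = 0.0880.
The damped frequency ω_d = ω_n√(1−ζ²) = 58.8 rad/s. Then t_p = π/ω_d = 0.0534 s.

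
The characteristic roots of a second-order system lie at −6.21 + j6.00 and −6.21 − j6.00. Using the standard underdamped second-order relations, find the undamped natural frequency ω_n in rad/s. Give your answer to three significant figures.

ω_n ≈ 8.64 rad/s

|pole| = ω_n = √(6.21² + 6.00²) = 8.64 rad/s; ζ = cos θ = σ/ω_n = 0.719.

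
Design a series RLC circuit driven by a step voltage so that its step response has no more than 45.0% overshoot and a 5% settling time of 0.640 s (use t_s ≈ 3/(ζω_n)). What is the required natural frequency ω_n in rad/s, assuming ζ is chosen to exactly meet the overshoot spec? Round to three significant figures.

ω_n ≈ 19.0 rad/s

Inverting the overshoot relation: ζ = |ln 0.450|/√(π² + ln²0.450) = 0.246.
From t_s ≈ 3/(ζω_n): ω_n = 3/(ζ·t_s) = 3/(0.246·0.640) = 19.0 rad/s.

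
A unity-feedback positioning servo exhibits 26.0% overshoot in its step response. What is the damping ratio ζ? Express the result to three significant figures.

Inverting the overshoot relation: ζ = |ln 0.260|/√(π² + ln²0.260) = 0.394.

ζ ≈ 0.394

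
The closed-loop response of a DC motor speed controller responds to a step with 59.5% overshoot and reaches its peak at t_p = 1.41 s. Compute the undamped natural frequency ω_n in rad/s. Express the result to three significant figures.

ω_n ≈ 2.26 rad/s

The overshoot fixes ζ = −ln(OS)/√(π²+ln²(OS)) = 0.163.
From t_p = π/ω_d, ω_d = π/1.41 = 2.23 rad/s, so ω_n = ω_d/√(1−ζ²) = 2.26 rad/s.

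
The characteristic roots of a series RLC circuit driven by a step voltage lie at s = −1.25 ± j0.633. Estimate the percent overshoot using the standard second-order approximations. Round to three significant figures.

%OS ≈ 0.202%

The poles are at −σ ± jω_d with σ = 1.25 and ω_d = 0.633, so ω_n = √(σ²+ω_d²) = 1.40 rad/s and ζ = σ/ω_n = 0.892.
%OS = 100·exp(−πζ/√(1−ζ²)) = 0.202%.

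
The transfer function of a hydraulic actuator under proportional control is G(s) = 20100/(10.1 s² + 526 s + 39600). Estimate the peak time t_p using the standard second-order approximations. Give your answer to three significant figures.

t_p ≈ 0.0552 s

Dividing through by 10.1: denominator becomes s² + 52.08 s + 3921.
So ω_n = √3921 = 62.6 rad/s and ζ = 52.08/(2·62.6) = 0.416.
ω_d = ω_n√(1−ζ²) = 56.9 rad/s. t_p = π/ω_d = 0.0552 s.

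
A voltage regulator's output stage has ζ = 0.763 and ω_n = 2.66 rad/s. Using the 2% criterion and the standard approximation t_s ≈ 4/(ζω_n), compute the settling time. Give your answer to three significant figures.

t_s ≈ 1.97 s

t_s ≈ 4/(ζω_n) = 4/(0.763 × 2.66) = 1.97 s.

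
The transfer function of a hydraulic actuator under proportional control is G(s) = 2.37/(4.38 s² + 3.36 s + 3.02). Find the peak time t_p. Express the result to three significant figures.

Dividing through by 4.38: denominator becomes s² + 0.7671 s + 0.6895.
So ω_n = √0.6895 = 0.830 rad/s and ζ = 0.7671/(2·0.830) = 0.462.
ω_d = ω_n√(1−ζ²) = 0.736 rad/s. t_p = π/ω_d = 4.27 s.

t_p ≈ 4.27 s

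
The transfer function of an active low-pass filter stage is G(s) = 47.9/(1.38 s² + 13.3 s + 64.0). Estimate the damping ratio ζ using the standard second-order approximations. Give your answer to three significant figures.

Dividing through by 1.38: denominator becomes s² + 9.638 s + 46.38.
So ω_n = √46.38 = 6.81 rad/s and ζ = 9.638/(2·6.81) = 0.708.

ζ ≈ 0.708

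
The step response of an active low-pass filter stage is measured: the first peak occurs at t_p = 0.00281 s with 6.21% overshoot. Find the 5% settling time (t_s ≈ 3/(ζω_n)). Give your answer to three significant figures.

t_s ≈ 0.00303 s

The overshoot fixes ζ = −ln(OS)/√(π²+ln²(OS)) = 0.663.
From t_p = π/ω_d, ω_d = π/0.00281 = 1120 rad/s, so ω_n = ω_d/√(1−ζ²) = 1490 rad/s.
t_s ≈ 3/(ζω_n) = 3/(0.663·1490) = 0.00303 s.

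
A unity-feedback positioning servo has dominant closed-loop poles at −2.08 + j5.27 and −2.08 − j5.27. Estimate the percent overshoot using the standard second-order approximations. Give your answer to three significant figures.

|pole| = ω_n = √(2.08² + 5.27²) = 5.67 rad/s; ζ = cos θ = σ/ω_n = 0.367.
%OS = 100 e^{−πζ/√(1−ζ²)} with ζ = 0.367 gives 28.9%.

%OS ≈ 28.9%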